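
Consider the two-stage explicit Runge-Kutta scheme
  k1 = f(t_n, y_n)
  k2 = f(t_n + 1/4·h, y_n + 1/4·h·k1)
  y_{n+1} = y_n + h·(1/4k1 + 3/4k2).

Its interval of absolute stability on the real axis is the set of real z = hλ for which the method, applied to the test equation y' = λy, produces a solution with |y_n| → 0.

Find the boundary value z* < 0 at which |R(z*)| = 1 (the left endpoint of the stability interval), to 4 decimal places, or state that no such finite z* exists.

left endpoint -5.3333.

Set f=λy, z=hλ:
  k1=λy_n ⇒ h·k1=z·y_n;  k2=λ(1+1/4z)y_n ⇒ h·k2=z(1+1/4z)y_n
  y_{n+1}/y_n = 1 + 1/4z + 3/4z(1+1/4z) = 1 + z + 3/16z²
  R(z) = 1 + z + 3/16z².

Find x<0 with |R(x)|<1.
x=-1.47: |R|=0.0648
R=1: x+3/16x²=0 ⇒ x=−16/3=-5.3333; min R=1−1/(4·3/16)=-0.3333>−1
Confirm numerically:
  x=-4.650: |R|=0.40422 <1
  x=-4.632: |R|=0.39089 <1
  x=-3.582: |R|=0.17624 <1
  x=-5.851: |R|=1.56791 >1
  x=-5.643: |R|=1.32765 >1
  x=-5.537: |R|=1.21144 >1
So |R|<1 on (-5.3333, 0).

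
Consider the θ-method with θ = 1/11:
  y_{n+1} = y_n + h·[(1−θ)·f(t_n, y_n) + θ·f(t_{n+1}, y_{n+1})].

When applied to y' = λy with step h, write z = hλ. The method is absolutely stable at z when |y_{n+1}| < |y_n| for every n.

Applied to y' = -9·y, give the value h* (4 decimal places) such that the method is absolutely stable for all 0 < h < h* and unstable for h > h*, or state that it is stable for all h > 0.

(-2.4444,0); λ=-9 ⇒ h* = (22/9)/9 = 0.2716.

On y'=λy, z=hλ:
  y_{n+1} = y_n + z·[10/11·y_n + 1/11·y_{n+1}] ⇒ (1 − 1/11z)y_{n+1} = (1 + 10/11z)y_n
  so R(z) = (1 + 10/11z)/(1 − 1/11z).

Find x<0 with |R(x)|<1.
x=-0.79: |R|=0.2629
R=−1: 1+10/11x = −1+1/11x ⇒ -9/11x=2 ⇒ x=2/(-9/11)=-2.4444
Confirm numerically:
  x=-2.129: |R|=0.78376 <1
  x=-2.032: |R|=0.71516 <1
  x=-1.572: |R|=0.37544 <1
  x=-1.570: |R|=0.37391 <1
  x=-2.926: |R|=1.31122 >1
  x=-2.889: |R|=1.28807 >1
Stable set (-2.4444, 0).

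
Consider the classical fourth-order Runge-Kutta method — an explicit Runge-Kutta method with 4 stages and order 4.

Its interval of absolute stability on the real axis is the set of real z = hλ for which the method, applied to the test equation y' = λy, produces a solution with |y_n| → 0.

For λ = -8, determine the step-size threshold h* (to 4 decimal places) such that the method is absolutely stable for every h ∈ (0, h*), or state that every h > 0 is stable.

Set f=λy, z=hλ:
  order 4, 4-stage ⇒ R(z)=1+z+z^2/2+z^3/6+z^4/24
  (e.g. R(-0.47)=0.62518, |R|=0.62518)

Boundary: |R(x)|=1, x<0.
x=-0.47: |R|=0.6252
|R(-1.85)|=0.2940 |R(-0.79)|=0.4561 |R(-0.7)|=0.4978
Bisect:
  x_lo=-3.3516 |R|=2.2478  x_hi=-0.1513 |R|=0.8596
  mid=-1.75145 |R|=0.27897 →hi
  mid=-2.55151 |R|=0.70106 →hi
  mid=-2.95154 |R|=1.28098 →lo
  mid=-2.75152 |R|=0.95027 →hi
  mid=-2.85153 |R|=1.10455 →lo
  mid=-2.80153 |R|=1.02475 →lo
  mid=-2.77653 |R|=0.98686 →hi
  mid=-2.78903 |R|=1.00564 →lo
  mid=-2.78278 |R|=0.99621 →hi
  ...
  [-2.78532,-2.78512] ⇒ x*=-2.7853
So |R|<1 on (-2.7853, 0).

(-2.7853,0); λ=-8 ⇒ h* = 0.3482.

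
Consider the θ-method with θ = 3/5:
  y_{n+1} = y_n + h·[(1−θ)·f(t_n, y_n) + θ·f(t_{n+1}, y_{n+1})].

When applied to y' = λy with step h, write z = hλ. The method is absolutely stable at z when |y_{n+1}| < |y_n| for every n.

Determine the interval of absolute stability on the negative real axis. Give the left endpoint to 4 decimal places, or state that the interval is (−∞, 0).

interval (−∞, 0).

Set f=λy, z=hλ:
  y_{n+1} = y_n + z·[2/5·y_n + 3/5·y_{n+1}] ⇒ (1 − 3/5z)y_{n+1} = (1 + 2/5z)y_n
  Hence R(z) = (1 + 2/5z)/(1 − 3/5z).

Find x<0 with |R(x)|<1.
x=-1.78: |R|=0.1393
x=-2: |R|=0.0909
x=-10: |R|=0.4286
x=-100: |R|=0.6393
θ=3/5≥1/2 ⇒ |1+2/5x|<|1−3/5x| ∀x<0 ⇒ interval (−∞,0).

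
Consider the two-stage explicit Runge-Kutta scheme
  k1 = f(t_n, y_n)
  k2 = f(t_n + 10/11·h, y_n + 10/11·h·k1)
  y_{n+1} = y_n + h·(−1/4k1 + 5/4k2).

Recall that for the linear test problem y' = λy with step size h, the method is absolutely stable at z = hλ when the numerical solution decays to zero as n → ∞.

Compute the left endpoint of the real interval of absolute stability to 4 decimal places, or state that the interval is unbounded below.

With y'=λy (z=hλ):
  k1=λy_n ⇒ h·k1=z·y_n;  k2=λ(1+10/11z)y_n ⇒ h·k2=z(1+10/11z)y_n
  y_{n+1}/y_n = 1 − 1/4z + 5/4z(1+10/11z) = 1 + z + 25/22z²
  ⇒ R(z) = 1 + z + 25/22z².

Find x<0 with |R(x)|<1.
x=-1.71: |R|=2.6128
R=1: x+25/22x²=0 ⇒ x=−22/25=-0.8800; min R=1−1/(4·25/22)=0.7800>−1
Confirm numerically:
  x=-0.750: |R|=0.88920 <1
  x=-0.454: |R|=0.78022 <1
  x=-0.383: |R|=0.78369 <1
  x=-1.375: |R|=1.77344 >1
  x=-0.998: |R|=1.13382 >1
So |R|<1 on (-0.8800, 0).

z* = -0.8800.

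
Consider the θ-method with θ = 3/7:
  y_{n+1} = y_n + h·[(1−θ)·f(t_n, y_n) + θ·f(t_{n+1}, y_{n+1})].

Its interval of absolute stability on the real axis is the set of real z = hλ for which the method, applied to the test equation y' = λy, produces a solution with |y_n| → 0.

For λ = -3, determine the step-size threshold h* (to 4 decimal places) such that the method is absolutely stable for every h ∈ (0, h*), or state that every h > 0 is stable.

Set f=λy, z=hλ:
  y_{n+1} = y_n + z·[4/7·y_n + 3/7·y_{n+1}] ⇒ (1 − 3/7z)y_{n+1} = (1 + 4/7z)y_n
  so R(z) = (1 + 4/7z)/(1 − 3/7z).

Need |R(x)|<1, x<0.
x=-1.43: |R|=0.1134
R=−1: 1+4/7x = −1+3/7x ⇒ -1/7x=2 ⇒ x=2/(-1/7)=-14.0000
Confirm numerically:
  x=-12.751: |R|=0.97240 <1
  x=-10.361: |R|=0.90445 <1
  x=-8.158: |R|=0.81439 <1
  x=-7.398: |R|=0.77386 <1
  x=-14.508: |R|=1.01005 >1
  x=-14.070: |R|=1.00142 >1
Interval (-14.0000, 0).

(-14.0000,0); λ=-3 ⇒ h* = (14)/3 = 4.6667.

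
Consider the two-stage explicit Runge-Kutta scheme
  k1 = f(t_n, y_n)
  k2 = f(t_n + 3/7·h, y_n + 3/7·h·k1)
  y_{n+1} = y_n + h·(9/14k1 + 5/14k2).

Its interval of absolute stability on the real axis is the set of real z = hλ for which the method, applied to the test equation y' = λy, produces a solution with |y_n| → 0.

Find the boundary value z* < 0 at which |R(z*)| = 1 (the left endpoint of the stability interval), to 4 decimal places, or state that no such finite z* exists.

Set f=λy, z=hλ:
  k1=λy_n ⇒ h·k1=z·y_n;  k2=λ(1+3/7z)y_n ⇒ h·k2=z(1+3/7z)y_n
  y_{n+1}/y_n = 1 + 9/14z + 5/14z(1+3/7z) = 1 + z + 15/98z²
  ⇒ R(z) = 1 + z + 15/98z².

Boundary: |R(x)|=1, x<0.
x=-0.5: |R|=0.5383
R=1: x+15/98x²=0 ⇒ x=−98/15=-6.5333; min R=1−1/(4·15/98)=-0.6333>−1
Confirm numerically:
  x=-6.447: |R|=0.91481 <1
  x=-5.768: |R|=0.32432 <1
  x=-3.953: |R|=0.56123 <1
  x=-3.782: |R|=0.59269 <1
  x=-6.930: |R|=1.42075 >1
  x=-6.836: |R|=1.31669 >1
So |R|<1 on (-6.5333, 0).

z* = -6.5333.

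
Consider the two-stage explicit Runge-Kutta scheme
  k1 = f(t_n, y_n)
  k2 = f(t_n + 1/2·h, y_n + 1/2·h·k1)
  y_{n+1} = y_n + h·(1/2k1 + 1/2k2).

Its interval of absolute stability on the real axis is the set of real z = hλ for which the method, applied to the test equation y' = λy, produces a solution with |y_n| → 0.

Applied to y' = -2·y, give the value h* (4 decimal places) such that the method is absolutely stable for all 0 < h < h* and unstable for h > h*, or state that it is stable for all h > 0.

Test eqn y'=λy, z=hλ:
  k1=λy_n ⇒ h·k1=z·y_n;  k2=λ(1+1/2z)y_n ⇒ h·k2=z(1+1/2z)y_n
  y_{n+1}/y_n = 1 + 1/2z + 1/2z(1+1/2z) = 1 + z + 1/4z²
  R(z) = 1 + z + 1/4z².

Boundary: |R(x)|=1, x<0.
x=-0.49: |R|=0.5700
R=1: x+1/4x²=0 ⇒ x=−4=-4.0000; min R=1−1/(4·1/4)=0.0000>−1
Confirm numerically:
  x=-3.783: |R|=0.79477 <1
  x=-3.544: |R|=0.59598 <1
  x=-2.311: |R|=0.02418 <1
  x=-4.468: |R|=1.52276 >1
  x=-4.157: |R|=1.16316 >1
Interval (-4.0000, 0).

(-4.0000,0); λ=-2 ⇒ h* = (4)/2 = 2.0000.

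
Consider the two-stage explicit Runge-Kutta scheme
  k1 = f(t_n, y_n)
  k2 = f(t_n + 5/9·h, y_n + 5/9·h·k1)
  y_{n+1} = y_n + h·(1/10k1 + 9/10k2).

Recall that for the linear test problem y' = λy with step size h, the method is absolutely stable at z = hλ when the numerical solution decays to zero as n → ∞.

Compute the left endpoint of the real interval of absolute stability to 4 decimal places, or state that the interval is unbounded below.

On y'=λy, z=hλ:
  k1=λy_n ⇒ h·k1=z·y_n;  k2=λ(1+5/9z)y_n ⇒ h·k2=z(1+5/9z)y_n
  y_{n+1}/y_n = 1 + 1/10z + 9/10z(1+5/9z) = 1 + z + 1/2z²
  Hence R(z) = 1 + z + 1/2z².

Solve |R(x)|<1 on ℝ⁻.
x=-0.87: |R|=0.5085
R=1: x+1/2x²=0 ⇒ x=−2=-2.0000; min R=1−1/(4·1/2)=0.5000>−1
Confirm numerically:
  x=-1.879: |R|=0.88632 <1
  x=-1.711: |R|=0.75276 <1
  x=-1.660: |R|=0.71780 <1
  x=-1.528: |R|=0.63939 <1
  x=-2.555: |R|=1.70901 >1
  x=-2.278: |R|=1.31664 >1
  x=-2.040: |R|=1.04080 >1
So |R|<1 on (-2.0000, 0).

z* = -2.0000.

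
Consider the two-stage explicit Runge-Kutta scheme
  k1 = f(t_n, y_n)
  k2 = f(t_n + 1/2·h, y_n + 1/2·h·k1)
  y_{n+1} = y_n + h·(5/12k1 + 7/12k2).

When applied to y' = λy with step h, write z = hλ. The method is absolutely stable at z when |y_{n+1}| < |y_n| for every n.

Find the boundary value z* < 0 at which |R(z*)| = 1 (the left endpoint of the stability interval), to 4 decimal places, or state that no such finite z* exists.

Set f=λy, z=hλ:
  k1=λy_n ⇒ h·k1=z·y_n;  k2=λ(1+1/2z)y_n ⇒ h·k2=z(1+1/2z)y_n
  y_{n+1}/y_n = 1 + 5/12z + 7/12z(1+1/2z) = 1 + z + 7/24z²
  Hence R(z) = 1 + z + 7/24z².

Boundary: |R(x)|=1, x<0.
x=-0.74: |R|=0.4197
R=1: x+7/24x²=0 ⇒ x=−24/7=-3.4286; min R=1−1/(4·7/24)=0.1429>−1
Confirm numerically:
  x=-3.059: |R|=0.67027 <1
  x=-1.946: |R|=0.15852 <1
  x=-1.648: |R|=0.14414 <1
  x=-3.479: |R|=1.05117 >1
  x=-3.465: |R|=1.03682 >1
Interval (-3.4286, 0).

z* = -3.4286.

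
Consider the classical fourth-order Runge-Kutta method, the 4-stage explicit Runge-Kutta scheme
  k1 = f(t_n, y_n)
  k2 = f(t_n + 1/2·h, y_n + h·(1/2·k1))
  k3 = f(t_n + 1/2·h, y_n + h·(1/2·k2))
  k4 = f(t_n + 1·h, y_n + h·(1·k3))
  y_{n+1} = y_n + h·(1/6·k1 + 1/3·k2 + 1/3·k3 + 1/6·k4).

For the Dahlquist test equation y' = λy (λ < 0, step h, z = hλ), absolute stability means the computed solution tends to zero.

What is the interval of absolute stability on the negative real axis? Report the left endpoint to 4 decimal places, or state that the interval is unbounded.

On y'=λy, z=hλ:
  order 4, 4-stage ⇒ R(z)=1+z+z^2/2+z^3/6+z^4/24
  (e.g. R(-1.13)=0.33590, |R|=0.33590)

Find x<0 with |R(x)|<1.
x=-1.13: |R|=0.3359
|R(-3.11)|=1.6106 |R(-1.99)|=0.3300 |R(-1.54)|=0.2714
Bisect:
  x_lo=-3.2063 |R|=1.8438  x_hi=-0.3207 |R|=0.7257
  mid=-1.76349 |R|=0.28039 →hi
  mid=-2.48489 |R|=0.63382 →hi
  mid=-2.84559 |R|=1.09477 →lo
  mid=-2.66524 |R|=0.83357 →hi
  mid=-2.75541 |R|=0.95587 →hi
  mid=-2.80050 |R|=1.02317 →lo
  mid=-2.77795 |R|=0.98899 →hi
  mid=-2.78923 |R|=1.00595 →lo
  mid=-2.78359 |R|=0.99744 →hi
  mid=-2.78641 |R|=1.00168 →lo
  ...
  [-2.78535,-2.78518] ⇒ x*=-2.7853
Interval (-2.7853, 0).

(-2.7853, 0).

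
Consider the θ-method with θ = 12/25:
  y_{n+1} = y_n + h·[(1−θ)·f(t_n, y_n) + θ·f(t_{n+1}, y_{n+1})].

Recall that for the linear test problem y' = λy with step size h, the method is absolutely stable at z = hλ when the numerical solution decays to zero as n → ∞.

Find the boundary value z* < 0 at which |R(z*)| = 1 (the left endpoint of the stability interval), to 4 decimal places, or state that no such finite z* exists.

z* = -50.0000.

On y'=λy, z=hλ:
  y_{n+1} = y_n + z·[13/25·y_n + 12/25·y_{n+1}] ⇒ (1 − 12/25z)y_{n+1} = (1 + 13/25z)y_n
  ⇒ R(z) = (1 + 13/25z)/(1 − 12/25z).

Solve |R(x)|<1 on ℝ⁻.
x=-1.53: |R|=0.1179
R=−1: 1+13/25x = −1+12/25x ⇒ -1/25x=2 ⇒ x=2/(-1/25)=-50.0000
Confirm numerically:
  x=-40.335: |R|=0.98101 <1
  x=-39.195: |R|=0.97819 <1
  x=-34.394: |R|=0.96435 <1
  x=-27.345: |R|=0.93585 <1
  x=-50.469: |R|=1.00074 >1
  x=-50.094: |R|=1.00015 >1
  x=-50.034: |R|=1.00005 >1
So |R|<1 on (-50.0000, 0).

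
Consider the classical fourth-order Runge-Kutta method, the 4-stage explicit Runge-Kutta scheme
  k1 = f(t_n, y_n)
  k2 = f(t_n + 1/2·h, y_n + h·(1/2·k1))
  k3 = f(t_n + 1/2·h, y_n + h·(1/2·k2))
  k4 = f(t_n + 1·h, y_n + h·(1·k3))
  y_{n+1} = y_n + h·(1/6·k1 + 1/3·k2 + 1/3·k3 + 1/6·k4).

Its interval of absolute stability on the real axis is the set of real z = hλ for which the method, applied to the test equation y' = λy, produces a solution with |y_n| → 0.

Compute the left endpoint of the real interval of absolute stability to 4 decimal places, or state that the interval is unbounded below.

With y'=λy (z=hλ):
  order 4, 4-stage ⇒ R(z)=1+z+z^2/2+z^3/6+z^4/24
  (e.g. R(-1.13)=0.33590, |R|=0.33590)

Need |R(x)|<1, x<0.
x=-1.13: |R|=0.3359
|R(-2.86)|=1.1186 |R(-1.31)|=0.2961
Bisect:
  x_lo=-3.5069 |R|=2.7561  x_hi=-0.1652 |R|=0.8477
  mid=-1.83606 |R|=0.29142 →hi
  mid=-2.67147 |R|=0.84152 →hi
  mid=-3.08918 |R|=1.56354 →lo
  mid=-2.88032 |R|=1.15299 →lo
  mid=-2.77590 |R|=0.98593 →hi
  mid=-2.82811 |R|=1.06650 →lo
  mid=-2.80200 |R|=1.02549 →lo
  mid=-2.78895 |R|=1.00553 →lo
  mid=-2.78242 |R|=0.99568 →hi
  ...
  [-2.78548,-2.78528] ⇒ x*=-2.7853
Stable set (-2.7853, 0).

z* = -2.7853.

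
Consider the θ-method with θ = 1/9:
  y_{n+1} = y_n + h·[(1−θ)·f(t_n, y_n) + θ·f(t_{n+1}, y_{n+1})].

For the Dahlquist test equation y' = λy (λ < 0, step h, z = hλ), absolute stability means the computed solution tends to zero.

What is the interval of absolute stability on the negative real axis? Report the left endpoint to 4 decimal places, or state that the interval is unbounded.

With y'=λy (z=hλ):
  y_{n+1} = y_n + z·[8/9·y_n + 1/9·y_{n+1}] ⇒ (1 − 1/9z)y_{n+1} = (1 + 8/9z)y_n
  Hence R(z) = (1 + 8/9z)/(1 − 1/9z).

Boundary: |R(x)|=1, x<0.
x=-0.61: |R|=0.4287
R=−1: 1+8/9x = −1+1/9x ⇒ -7/9x=2 ⇒ x=2/(-7/9)=-2.5714
Confirm numerically:
  x=-2.221: |R|=0.78139 <1
  x=-2.137: |R|=0.72695 <1
  x=-1.505: |R|=0.28939 <1
  x=-2.898: |R|=1.19213 >1
  x=-2.593: |R|=1.01303 >1
So |R|<1 on (-2.5714, 0).

(-2.5714, 0).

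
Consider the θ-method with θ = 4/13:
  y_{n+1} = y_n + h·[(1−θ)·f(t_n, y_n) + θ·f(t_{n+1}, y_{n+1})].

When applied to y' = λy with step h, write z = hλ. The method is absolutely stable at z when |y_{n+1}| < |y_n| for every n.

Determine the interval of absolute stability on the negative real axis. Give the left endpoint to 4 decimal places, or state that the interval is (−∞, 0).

With y'=λy (z=hλ):
  y_{n+1} = y_n + z·[9/13·y_n + 4/13·y_{n+1}] ⇒ (1 − 4/13z)y_{n+1} = (1 + 9/13z)y_n
  R(z) = (1 + 9/13z)/(1 − 4/13z).

Boundary: |R(x)|=1, x<0.
x=-0.87: |R|=0.3137
R=−1: 1+9/13x = −1+4/13x ⇒ -5/13x=2 ⇒ x=2/(-5/13)=-5.2000
Confirm numerically:
  x=-3.826: |R|=0.75728 <1
  x=-3.070: |R|=0.57872 <1
  x=-2.808: |R|=0.50644 <1
  x=-2.205: |R|=0.31370 <1
  x=-5.584: |R|=1.05434 >1
  x=-5.398: |R|=1.02862 >1
  x=-5.228: |R|=1.00413 >1
So |R|<1 on (-5.2000, 0).

z∈(-5.2000,0).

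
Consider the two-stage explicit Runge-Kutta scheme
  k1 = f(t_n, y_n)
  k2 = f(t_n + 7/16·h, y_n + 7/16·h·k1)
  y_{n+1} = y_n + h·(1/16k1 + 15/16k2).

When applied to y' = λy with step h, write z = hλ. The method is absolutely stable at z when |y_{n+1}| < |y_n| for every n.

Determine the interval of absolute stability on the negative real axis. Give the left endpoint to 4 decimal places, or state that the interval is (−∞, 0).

z∈(-2.4381,0).

Set f=λy, z=hλ:
  k1=λy_n ⇒ h·k1=z·y_n;  k2=λ(1+7/16z)y_n ⇒ h·k2=z(1+7/16z)y_n
  y_{n+1}/y_n = 1 + 1/16z + 15/16z(1+7/16z) = 1 + z + 105/256z²
  ⇒ R(z) = 1 + z + 105/256z².

Need |R(x)|<1, x<0.
x=-1.07: |R|=0.3996
R=1: x+105/256x²=0 ⇒ x=−256/105=-2.4381; min R=1−1/(4·105/256)=0.3905>−1
Confirm numerically:
  x=-2.104: |R|=0.71169 <1
  x=-1.973: |R|=0.62363 <1
  x=-1.628: |R|=0.45907 <1
  x=-1.623: |R|=0.45740 <1
  x=-2.862: |R|=1.49761 >1
  x=-2.836: |R|=1.46284 >1
Stable set (-2.4381, 0).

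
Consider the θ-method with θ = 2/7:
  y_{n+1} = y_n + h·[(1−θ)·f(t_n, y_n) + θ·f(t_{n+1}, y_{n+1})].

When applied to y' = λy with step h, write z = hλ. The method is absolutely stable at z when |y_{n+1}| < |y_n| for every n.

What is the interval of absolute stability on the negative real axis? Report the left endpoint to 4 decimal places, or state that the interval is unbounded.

z∈(-4.6667,0).

On y'=λy, z=hλ:
  y_{n+1} = y_n + z·[5/7·y_n + 2/7·y_{n+1}] ⇒ (1 − 2/7z)y_{n+1} = (1 + 5/7z)y_n
  R(z) = (1 + 5/7z)/(1 − 2/7z).

Solve |R(x)|<1 on ℝ⁻.
x=-0.77: |R|=0.3689
R=−1: 1+5/7x = −1+2/7x ⇒ -3/7x=2 ⇒ x=2/(-3/7)=-4.6667
Confirm numerically:
  x=-4.347: |R|=0.93889 <1
  x=-3.354: |R|=0.71272 <1
  x=-2.897: |R|=0.58504 <1
  x=-2.652: |R|=0.50878 <1
  x=-5.207: |R|=1.09309 >1
  x=-5.063: |R|=1.06943 >1
Stable set (-4.6667, 0).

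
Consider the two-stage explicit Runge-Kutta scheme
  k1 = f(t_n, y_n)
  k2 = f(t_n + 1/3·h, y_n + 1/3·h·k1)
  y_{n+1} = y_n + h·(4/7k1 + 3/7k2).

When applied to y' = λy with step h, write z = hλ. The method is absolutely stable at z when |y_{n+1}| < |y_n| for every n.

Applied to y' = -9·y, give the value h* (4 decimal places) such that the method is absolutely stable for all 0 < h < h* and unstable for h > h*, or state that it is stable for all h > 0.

(-7.0000,0); λ=-9 ⇒ h* = (7)/9 = 0.7778.

On y'=λy, z=hλ:
  k1=λy_n ⇒ h·k1=z·y_n;  k2=λ(1+1/3z)y_n ⇒ h·k2=z(1+1/3z)y_n
  y_{n+1}/y_n = 1 + 4/7z + 3/7z(1+1/3z) = 1 + z + 1/7z²
  R(z) = 1 + z + 1/7z².

Need |R(x)|<1, x<0.
x=-0.48: |R|=0.5529
R=1: x+1/7x²=0 ⇒ x=−7=-7.0000; min R=1−1/(4·1/7)=-0.7500>−1
Confirm numerically:
  x=-4.243: |R|=0.67114 <1
  x=-3.790: |R|=0.73799 <1
  x=-3.000: |R|=0.71429 <1
  x=-7.480: |R|=1.51291 >1
  x=-7.438: |R|=1.46541 >1
Interval (-7.0000, 0).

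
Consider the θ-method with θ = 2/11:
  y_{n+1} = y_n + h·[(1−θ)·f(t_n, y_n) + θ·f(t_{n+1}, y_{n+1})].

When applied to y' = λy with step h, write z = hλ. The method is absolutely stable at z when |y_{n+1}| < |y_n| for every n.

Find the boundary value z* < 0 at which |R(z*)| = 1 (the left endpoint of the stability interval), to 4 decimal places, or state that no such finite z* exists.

left endpoint -3.1429.

With y'=λy (z=hλ):
  y_{n+1} = y_n + z·[9/11·y_n + 2/11·y_{n+1}] ⇒ (1 − 2/11z)y_{n+1} = (1 + 9/11z)y_n
  so R(z) = (1 + 9/11z)/(1 − 2/11z).

Need |R(x)|<1, x<0.
x=-1.39: |R|=0.1096
R=−1: 1+9/11x = −1+2/11x ⇒ -7/11x=2 ⇒ x=2/(-7/11)=-3.1429
Confirm numerically:
  x=-2.484: |R|=0.71117 <1
  x=-1.601: |R|=0.24004 <1
  x=-1.376: |R|=0.10064 <1
  x=-1.294: |R|=0.04754 <1
  x=-3.735: |R|=1.22442 >1
  x=-3.510: |R|=1.14262 >1
So |R|<1 on (-3.1429, 0).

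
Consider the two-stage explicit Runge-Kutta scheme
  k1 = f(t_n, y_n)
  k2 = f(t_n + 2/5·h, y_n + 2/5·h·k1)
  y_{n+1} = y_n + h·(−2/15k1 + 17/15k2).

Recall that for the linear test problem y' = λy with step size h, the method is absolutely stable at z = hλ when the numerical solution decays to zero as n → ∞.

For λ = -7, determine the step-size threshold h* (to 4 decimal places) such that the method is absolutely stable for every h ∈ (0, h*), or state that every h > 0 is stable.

Test eqn y'=λy, z=hλ:
  k1=λy_n ⇒ h·k1=z·y_n;  k2=λ(1+2/5z)y_n ⇒ h·k2=z(1+2/5z)y_n
  y_{n+1}/y_n = 1 − 2/15z + 17/15z(1+2/5z) = 1 + z + 34/75z²
  ⇒ R(z) = 1 + z + 34/75z².

Boundary: |R(x)|=1, x<0.
x=-0.61: |R|=0.5587
R=1: x+34/75x²=0 ⇒ x=−75/34=-2.2059; min R=1−1/(4·34/75)=0.4485>−1
Confirm numerically:
  x=-1.209: |R|=0.45363 <1
  x=-1.187: |R|=0.45173 <1
  x=-1.087: |R|=0.44864 <1
  x=-1.085: |R|=0.44868 <1
  x=-2.433: |R|=1.25050 >1
  x=-2.347: |R|=1.15015 >1
Interval (-2.2059, 0).

(-2.2059,0); λ=-7 ⇒ h* = (75/34)/7 = 0.3151.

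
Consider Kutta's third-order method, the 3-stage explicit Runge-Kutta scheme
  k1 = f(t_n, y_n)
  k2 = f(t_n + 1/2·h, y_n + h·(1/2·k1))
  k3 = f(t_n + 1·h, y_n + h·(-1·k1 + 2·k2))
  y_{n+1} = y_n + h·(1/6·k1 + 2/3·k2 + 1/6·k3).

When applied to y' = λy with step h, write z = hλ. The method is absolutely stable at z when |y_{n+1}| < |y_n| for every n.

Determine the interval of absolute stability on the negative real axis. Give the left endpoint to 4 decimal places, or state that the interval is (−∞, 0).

z∈(-2.5127,0).

Test eqn y'=λy, z=hλ:
  order 3, 3-stage ⇒ R(z)=1+z+z^2/2+z^3/6
  (e.g. R(-1.4)=0.12267, |R|=0.12267)

Find x<0 with |R(x)|<1.
x=-1.4: |R|=0.1227
|R(-2.88)|=1.7141 |R(-2.85)|=1.6469 |R(-0.75)|=0.4609
Bisect:
  x_lo=-3.3857 |R|=3.1226  x_hi=-0.2488 |R|=0.7796
  mid=-1.81725 |R|=0.16626 →hi
  mid=-2.60147 |R|=1.15195 →lo
  mid=-2.20936 |R|=0.56614 →hi
  mid=-2.40541 |R|=0.83203 →hi
  mid=-2.50344 |R|=0.98477 →hi
  mid=-2.55246 |R|=1.06650 →lo
  mid=-2.52795 |R|=1.02517 →lo
  mid=-2.51570 |R|=1.00486 →lo
  ...
  [-2.51282,-2.51263] ⇒ x*=-2.5127
Stable set (-2.5127, 0).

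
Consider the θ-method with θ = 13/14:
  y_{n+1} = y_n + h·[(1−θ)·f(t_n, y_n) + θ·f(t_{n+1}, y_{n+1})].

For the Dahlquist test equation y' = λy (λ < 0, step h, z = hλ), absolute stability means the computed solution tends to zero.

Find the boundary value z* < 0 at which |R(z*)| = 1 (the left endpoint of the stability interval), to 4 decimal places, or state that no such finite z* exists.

interval (−∞, 0).

Test eqn y'=λy, z=hλ:
  y_{n+1} = y_n + z·[1/14·y_n + 13/14·y_{n+1}] ⇒ (1 − 13/14z)y_{n+1} = (1 + 1/14z)y_n
  Hence R(z) = (1 + 1/14z)/(1 − 13/14z).

Boundary: |R(x)|=1, x<0.
x=-1.18: |R|=0.4369
x=-2: |R|=0.3000
x=-10: |R|=0.0278
x=-100: |R|=0.0654
θ=13/14≥1/2 ⇒ |1+1/14x|<|1−13/14x| ∀x<0 ⇒ interval (−∞,0).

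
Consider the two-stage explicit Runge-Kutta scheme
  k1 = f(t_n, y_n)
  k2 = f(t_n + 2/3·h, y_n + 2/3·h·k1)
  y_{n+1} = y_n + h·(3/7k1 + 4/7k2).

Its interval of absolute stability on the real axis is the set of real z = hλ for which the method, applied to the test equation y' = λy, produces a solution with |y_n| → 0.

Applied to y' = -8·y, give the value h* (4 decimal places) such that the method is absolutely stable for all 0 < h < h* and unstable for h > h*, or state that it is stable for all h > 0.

(-2.6250,0); λ=-8 ⇒ h* = (21/8)/8 = 0.3281.

With y'=λy (z=hλ):
  k1=λy_n ⇒ h·k1=z·y_n;  k2=λ(1+2/3z)y_n ⇒ h·k2=z(1+2/3z)y_n
  y_{n+1}/y_n = 1 + 3/7z + 4/7z(1+2/3z) = 1 + z + 8/21z²
  so R(z) = 1 + z + 8/21z².

Boundary: |R(x)|=1, x<0.
x=-1.58: |R|=0.3710
R=1: x+8/21x²=0 ⇒ x=−21/8=-2.6250; min R=1−1/(4·8/21)=0.3438>−1
Confirm numerically:
  x=-2.471: |R|=0.85503 <1
  x=-1.683: |R|=0.39604 <1
  x=-1.439: |R|=0.34985 <1
  x=-1.065: |R|=0.36709 <1
  x=-3.107: |R|=1.57050 >1
  x=-2.953: |R|=1.36898 >1
Interval (-2.6250, 0).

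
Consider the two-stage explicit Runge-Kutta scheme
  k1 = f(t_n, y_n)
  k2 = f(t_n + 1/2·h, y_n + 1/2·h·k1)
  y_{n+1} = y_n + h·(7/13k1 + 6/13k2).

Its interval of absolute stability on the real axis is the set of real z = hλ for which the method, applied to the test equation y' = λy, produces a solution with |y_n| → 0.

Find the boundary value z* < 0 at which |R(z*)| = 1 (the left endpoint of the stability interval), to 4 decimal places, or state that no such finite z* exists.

z* = -4.3333.

Set f=λy, z=hλ:
  k1=λy_n ⇒ h·k1=z·y_n;  k2=λ(1+1/2z)y_n ⇒ h·k2=z(1+1/2z)y_n
  y_{n+1}/y_n = 1 + 7/13z + 6/13z(1+1/2z) = 1 + z + 3/13z²
  ⇒ R(z) = 1 + z + 3/13z².

Boundary: |R(x)|=1, x<0.
x=-1.6: |R|=0.0092
R=1: x+3/13x²=0 ⇒ x=−13/3=-4.3333; min R=1−1/(4·3/13)=-0.0833>−1
Confirm numerically:
  x=-3.671: |R|=0.43890 <1
  x=-2.687: |R|=0.02085 <1
  x=-1.973: |R|=0.07468 <1
  x=-4.551: |R|=1.22860 >1
  x=-4.359: |R|=1.02582 >1
Stable set (-4.3333, 0).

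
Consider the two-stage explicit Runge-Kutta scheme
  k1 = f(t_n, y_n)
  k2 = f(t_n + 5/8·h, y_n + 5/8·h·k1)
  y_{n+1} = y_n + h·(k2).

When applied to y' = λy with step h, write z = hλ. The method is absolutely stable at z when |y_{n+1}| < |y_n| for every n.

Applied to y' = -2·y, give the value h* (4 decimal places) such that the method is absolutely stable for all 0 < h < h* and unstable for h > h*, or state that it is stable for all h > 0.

(-1.6000,0); λ=-2 ⇒ h* = (8/5)/2 = 0.8000.

Set f=λy, z=hλ:
  k1=λy_n ⇒ h·k1=z·y_n;  k2=λ(1+5/8z)y_n ⇒ h·k2=z(1+5/8z)y_n
  y_{n+1}/y_n = 1 + z(1+5/8z) = 1 + z + 5/8z²
  R(z) = 1 + z + 5/8z².

Find x<0 with |R(x)|<1.
x=-1.77: |R|=1.1881
R=1: x+5/8x²=0 ⇒ x=−8/5=-1.6000; min R=1−1/(4·5/8)=0.6000>−1
Confirm numerically:
  x=-1.530: |R|=0.93306 <1
  x=-1.453: |R|=0.86651 <1
  x=-0.860: |R|=0.60225 <1
  x=-1.990: |R|=1.48506 >1
  x=-1.961: |R|=1.44245 >1
Interval (-1.6000, 0).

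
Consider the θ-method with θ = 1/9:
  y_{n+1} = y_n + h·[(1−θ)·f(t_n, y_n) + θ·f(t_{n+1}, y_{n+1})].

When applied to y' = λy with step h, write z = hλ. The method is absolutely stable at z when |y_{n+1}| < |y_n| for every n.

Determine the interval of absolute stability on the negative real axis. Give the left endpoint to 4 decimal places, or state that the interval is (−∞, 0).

(-2.5714, 0).

Set f=λy, z=hλ:
  y_{n+1} = y_n + z·[8/9·y_n + 1/9·y_{n+1}] ⇒ (1 − 1/9z)y_{n+1} = (1 + 8/9z)y_n
  ⇒ R(z) = (1 + 8/9z)/(1 − 1/9z).

Boundary: |R(x)|=1, x<0.
x=-1.6: |R|=0.3585
R=−1: 1+8/9x = −1+1/9x ⇒ -7/9x=2 ⇒ x=2/(-7/9)=-2.5714
Confirm numerically:
  x=-2.515: |R|=0.96570 <1
  x=-2.191: |R|=0.76204 <1
  x=-1.193: |R|=0.05337 <1
  x=-1.082: |R|=0.03412 <1
  x=-3.170: |R|=1.34429 >1
  x=-3.148: |R|=1.33224 >1
  x=-2.930: |R|=1.21039 >1
So |R|<1 on (-2.5714, 0).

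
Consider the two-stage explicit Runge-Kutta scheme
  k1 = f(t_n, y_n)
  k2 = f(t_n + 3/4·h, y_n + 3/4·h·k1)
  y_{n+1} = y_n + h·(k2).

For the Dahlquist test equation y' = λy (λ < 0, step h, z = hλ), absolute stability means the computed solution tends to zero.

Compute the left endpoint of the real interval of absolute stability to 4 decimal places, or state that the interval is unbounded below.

z* = -1.3333.

On y'=λy, z=hλ:
  k1=λy_n ⇒ h·k1=z·y_n;  k2=λ(1+3/4z)y_n ⇒ h·k2=z(1+3/4z)y_n
  y_{n+1}/y_n = 1 + z(1+3/4z) = 1 + z + 3/4z²
  Hence R(z) = 1 + z + 3/4z².

Find x<0 with |R(x)|<1.
x=-1.38: |R|=1.0483
R=1: x+3/4x²=0 ⇒ x=−4/3=-1.3333; min R=1−1/(4·3/4)=0.6667>−1
Confirm numerically:
  x=-1.282: |R|=0.95064 <1
  x=-1.263: |R|=0.93338 <1
  x=-0.928: |R|=0.71789 <1
  x=-0.596: |R|=0.67041 <1
  x=-1.922: |R|=1.84856 >1
  x=-1.519: |R|=1.21152 >1
Interval (-1.3333, 0).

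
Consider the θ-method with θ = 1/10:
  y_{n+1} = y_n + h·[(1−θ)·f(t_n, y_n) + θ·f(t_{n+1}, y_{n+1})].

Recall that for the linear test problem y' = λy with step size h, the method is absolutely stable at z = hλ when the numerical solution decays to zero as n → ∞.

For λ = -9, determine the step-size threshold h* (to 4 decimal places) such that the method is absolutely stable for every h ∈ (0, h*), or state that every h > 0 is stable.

Set f=λy, z=hλ:
  y_{n+1} = y_n + z·[9/10·y_n + 1/10·y_{n+1}] ⇒ (1 − 1/10z)y_{n+1} = (1 + 9/10z)y_n
  so R(z) = (1 + 9/10z)/(1 − 1/10z).

Find x<0 with |R(x)|<1.
x=-0.78: |R|=0.2764
R=−1: 1+9/10x = −1+1/10x ⇒ -4/5x=2 ⇒ x=2/(-4/5)=-2.5000
Confirm numerically:
  x=-2.337: |R|=0.89430 <1
  x=-2.260: |R|=0.84339 <1
  x=-2.071: |R|=0.71568 <1
  x=-2.978: |R|=1.29465 >1
  x=-2.823: |R|=1.20151 >1
  x=-2.769: |R|=1.16853 >1
So |R|<1 on (-2.5000, 0).

(-2.5000,0); λ=-9 ⇒ h* = (5/2)/9 = 0.2778.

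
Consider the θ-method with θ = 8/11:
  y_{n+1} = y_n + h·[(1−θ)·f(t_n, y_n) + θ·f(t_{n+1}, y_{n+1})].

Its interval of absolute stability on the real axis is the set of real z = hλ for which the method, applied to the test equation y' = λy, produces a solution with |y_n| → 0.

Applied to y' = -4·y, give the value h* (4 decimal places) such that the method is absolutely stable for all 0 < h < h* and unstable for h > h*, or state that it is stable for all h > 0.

(−∞, 0) — no finite endpoint. Any h>0 works for λ=-4.

With y'=λy (z=hλ):
  y_{n+1} = y_n + z·[3/11·y_n + 8/11·y_{n+1}] ⇒ (1 − 8/11z)y_{n+1} = (1 + 3/11z)y_n
  Hence R(z) = (1 + 3/11z)/(1 − 8/11z).

Find x<0 with |R(x)|<1.
x=-0.62: |R|=0.5727
x=-2: |R|=0.1852
x=-10: |R|=0.2088
x=-100: |R|=0.3564
θ=8/11≥1/2 ⇒ |1+3/11x|<|1−8/11x| ∀x<0 ⇒ interval (−∞,0).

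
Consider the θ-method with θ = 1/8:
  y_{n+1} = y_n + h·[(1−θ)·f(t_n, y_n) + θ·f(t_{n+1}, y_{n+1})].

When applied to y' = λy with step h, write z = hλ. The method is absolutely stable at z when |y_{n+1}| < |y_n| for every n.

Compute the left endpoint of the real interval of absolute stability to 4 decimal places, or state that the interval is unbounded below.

Test eqn y'=λy, z=hλ:
  y_{n+1} = y_n + z·[7/8·y_n + 1/8·y_{n+1}] ⇒ (1 − 1/8z)y_{n+1} = (1 + 7/8z)y_n
  R(z) = (1 + 7/8z)/(1 − 1/8z).

Solve |R(x)|<1 on ℝ⁻.
x=-1.33: |R|=0.1404
R=−1: 1+7/8x = −1+1/8x ⇒ -3/4x=2 ⇒ x=2/(-3/4)=-2.6667
Confirm numerically:
  x=-2.621: |R|=0.97420 <1
  x=-2.304: |R|=0.78882 <1
  x=-1.085: |R|=0.04458 <1
  x=-3.135: |R|=1.25236 >1
  x=-2.980: |R|=1.17122 >1
  x=-2.968: |R|=1.16484 >1
Interval (-2.6667, 0).

z* = -2.6667.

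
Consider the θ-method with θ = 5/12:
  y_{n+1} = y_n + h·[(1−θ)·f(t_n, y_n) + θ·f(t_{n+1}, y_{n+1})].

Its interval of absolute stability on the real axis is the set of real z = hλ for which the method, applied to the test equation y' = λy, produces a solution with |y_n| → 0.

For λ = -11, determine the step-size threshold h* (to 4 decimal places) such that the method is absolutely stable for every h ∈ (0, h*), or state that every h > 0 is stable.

With y'=λy (z=hλ):
  y_{n+1} = y_n + z·[7/12·y_n + 5/12·y_{n+1}] ⇒ (1 − 5/12z)y_{n+1} = (1 + 7/12z)y_n
  Hence R(z) = (1 + 7/12z)/(1 − 5/12z).

Find x<0 with |R(x)|<1.
x=-0.91: |R|=0.3402
R=−1: 1+7/12x = −1+5/12x ⇒ -1/6x=2 ⇒ x=2/(-1/6)=-12.0000
Confirm numerically:
  x=-11.901: |R|=0.99723 <1
  x=-11.170: |R|=0.97553 <1
  x=-7.010: |R|=0.78789 <1
  x=-4.861: |R|=0.60672 <1
  x=-12.528: |R|=1.01415 >1
  x=-12.472: |R|=1.01269 >1
Stable set (-12.0000, 0).

(-12.0000,0); λ=-11 ⇒ h* = (12)/11 = 1.0909.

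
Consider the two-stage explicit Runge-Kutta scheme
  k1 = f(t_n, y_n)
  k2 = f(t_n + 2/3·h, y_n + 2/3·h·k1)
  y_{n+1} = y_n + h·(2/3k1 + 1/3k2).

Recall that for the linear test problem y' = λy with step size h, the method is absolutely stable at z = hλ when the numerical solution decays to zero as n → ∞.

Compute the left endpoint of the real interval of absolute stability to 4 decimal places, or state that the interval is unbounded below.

z* = -4.5000.

With y'=λy (z=hλ):
  k1=λy_n ⇒ h·k1=z·y_n;  k2=λ(1+2/3z)y_n ⇒ h·k2=z(1+2/3z)y_n
  y_{n+1}/y_n = 1 + 2/3z + 1/3z(1+2/3z) = 1 + z + 2/9z²
  R(z) = 1 + z + 2/9z².

Solve |R(x)|<1 on ℝ⁻.
x=-0.72: |R|=0.3952
R=1: x+2/9x²=0 ⇒ x=−9/2=-4.5000; min R=1−1/(4·2/9)=-0.1250>−1
Confirm numerically:
  x=-3.597: |R|=0.27820 <1
  x=-3.449: |R|=0.19447 <1
  x=-2.551: |R|=0.10487 <1
  x=-5.029: |R|=1.59119 >1
  x=-4.869: |R|=1.39926 >1
  x=-4.609: |R|=1.11164 >1
Interval (-4.5000, 0).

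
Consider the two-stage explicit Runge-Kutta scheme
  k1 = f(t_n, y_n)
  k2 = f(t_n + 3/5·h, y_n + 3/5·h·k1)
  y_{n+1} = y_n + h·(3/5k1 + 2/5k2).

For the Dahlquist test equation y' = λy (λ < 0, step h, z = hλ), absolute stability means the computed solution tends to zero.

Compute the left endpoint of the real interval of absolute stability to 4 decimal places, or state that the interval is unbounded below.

On y'=λy, z=hλ:
  k1=λy_n ⇒ h·k1=z·y_n;  k2=λ(1+3/5z)y_n ⇒ h·k2=z(1+3/5z)y_n
  y_{n+1}/y_n = 1 + 3/5z + 2/5z(1+3/5z) = 1 + z + 6/25z²
  Hence R(z) = 1 + z + 6/25z².

Need |R(x)|<1, x<0.
x=-1.55: |R|=0.0266
R=1: x+6/25x²=0 ⇒ x=−25/6=-4.1667; min R=1−1/(4·6/25)=-0.0417>−1
Confirm numerically:
  x=-3.847: |R|=0.70486 <1
  x=-3.137: |R|=0.22478 <1
  x=-3.116: |R|=0.21427 <1
  x=-4.468: |R|=1.32313 >1
  x=-4.351: |R|=1.19249 >1
Interval (-4.1667, 0).

z* = -4.1667.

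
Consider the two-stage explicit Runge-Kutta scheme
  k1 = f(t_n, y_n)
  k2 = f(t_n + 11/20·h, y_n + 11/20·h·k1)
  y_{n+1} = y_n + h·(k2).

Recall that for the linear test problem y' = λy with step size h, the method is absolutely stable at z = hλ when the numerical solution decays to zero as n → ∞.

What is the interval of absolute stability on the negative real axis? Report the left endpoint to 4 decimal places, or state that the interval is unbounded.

Test eqn y'=λy, z=hλ:
  k1=λy_n ⇒ h·k1=z·y_n;  k2=λ(1+11/20z)y_n ⇒ h·k2=z(1+11/20z)y_n
  y_{n+1}/y_n = 1 + z(1+11/20z) = 1 + z + 11/20z²
  ⇒ R(z) = 1 + z + 11/20z².

Need |R(x)|<1, x<0.
x=-0.5: |R|=0.6375
R=1: x+11/20x²=0 ⇒ x=−20/11=-1.8182; min R=1−1/(4·11/20)=0.5455>−1
Confirm numerically:
  x=-1.567: |R|=0.78352 <1
  x=-1.276: |R|=0.61950 <1
  x=-1.102: |R|=0.56592 <1
  x=-2.381: |R|=1.73704 >1
  x=-2.380: |R|=1.73542 >1
So |R|<1 on (-1.8182, 0).

(-1.8182, 0).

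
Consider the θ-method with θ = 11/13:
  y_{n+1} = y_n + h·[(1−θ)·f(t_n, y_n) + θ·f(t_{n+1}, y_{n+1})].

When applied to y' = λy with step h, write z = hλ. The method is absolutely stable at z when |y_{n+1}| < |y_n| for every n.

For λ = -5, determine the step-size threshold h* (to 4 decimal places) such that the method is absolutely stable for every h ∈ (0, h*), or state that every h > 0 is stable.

On y'=λy, z=hλ:
  y_{n+1} = y_n + z·[2/13·y_n + 11/13·y_{n+1}] ⇒ (1 − 11/13z)y_{n+1} = (1 + 2/13z)y_n
  R(z) = (1 + 2/13z)/(1 − 11/13z).

Need |R(x)|<1, x<0.
x=-0.4: |R|=0.7011
x=-2: |R|=0.2571
x=-10: |R|=0.0569
x=-100: |R|=0.1680
θ=11/13≥1/2 ⇒ |1+2/13x|<|1−11/13x| ∀x<0 ⇒ interval (−∞,0).

interval (−∞, 0). Any h>0 works for λ=-5.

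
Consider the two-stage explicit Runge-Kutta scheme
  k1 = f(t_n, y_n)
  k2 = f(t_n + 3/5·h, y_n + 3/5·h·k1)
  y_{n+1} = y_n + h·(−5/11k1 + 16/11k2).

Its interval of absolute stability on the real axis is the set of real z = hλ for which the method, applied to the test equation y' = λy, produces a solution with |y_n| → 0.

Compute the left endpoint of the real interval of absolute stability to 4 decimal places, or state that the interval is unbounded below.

With y'=λy (z=hλ):
  k1=λy_n ⇒ h·k1=z·y_n;  k2=λ(1+3/5z)y_n ⇒ h·k2=z(1+3/5z)y_n
  y_{n+1}/y_n = 1 − 5/11z + 16/11z(1+3/5z) = 1 + z + 48/55z²
  Hence R(z) = 1 + z + 48/55z².

Solve |R(x)|<1 on ℝ⁻.
x=-1.64: |R|=1.7073
R=1: x+48/55x²=0 ⇒ x=−55/48=-1.1458; min R=1−1/(4·48/55)=0.7135>−1
Confirm numerically:
  x=-0.900: |R|=0.80691 <1
  x=-0.849: |R|=0.78006 <1
  x=-0.797: |R|=0.75736 <1
  x=-0.775: |R|=0.74918 <1
  x=-1.354: |R|=1.24598 >1
  x=-1.275: |R|=1.14373 >1
So |R|<1 on (-1.1458, 0).

left endpoint -1.1458.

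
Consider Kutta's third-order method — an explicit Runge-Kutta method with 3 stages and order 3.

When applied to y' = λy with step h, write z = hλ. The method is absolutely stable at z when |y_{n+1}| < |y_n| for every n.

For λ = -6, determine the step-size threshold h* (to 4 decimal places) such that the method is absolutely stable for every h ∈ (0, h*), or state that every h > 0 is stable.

(-2.5127,0); λ=-6 ⇒ h* = 0.4188.

Test eqn y'=λy, z=hλ:
  order 3, 3-stage ⇒ R(z)=1+z+z^2/2+z^3/6
  (e.g. R(-1.34)=0.15678, |R|=0.15678)

Boundary: |R(x)|=1, x<0.
x=-1.34: |R|=0.1568
|R(-2.8)|=1.5387 |R(-2.45)|=0.8998 |R(-2.16)|=0.5068
Bisect:
  x_lo=-2.8259 |R|=1.5943  x_hi=-0.3838 |R|=0.6805
  mid=-1.60485 |R|=0.00597 →hi
  mid=-2.21539 |R|=0.57359 →hi
  mid=-2.52067 |R|=1.01307 →lo
  mid=-2.36803 |R|=0.77739 →hi
  mid=-2.44435 |R|=0.89103 →hi
  mid=-2.48251 |R|=0.95097 →hi
  mid=-2.50159 |R|=0.98175 →hi
  mid=-2.51113 |R|=0.99734 →hi
  mid=-2.51590 |R|=1.00519 →lo
  ...
  [-2.51277,-2.51262] ⇒ x*=-2.5127
So |R|<1 on (-2.5127, 0).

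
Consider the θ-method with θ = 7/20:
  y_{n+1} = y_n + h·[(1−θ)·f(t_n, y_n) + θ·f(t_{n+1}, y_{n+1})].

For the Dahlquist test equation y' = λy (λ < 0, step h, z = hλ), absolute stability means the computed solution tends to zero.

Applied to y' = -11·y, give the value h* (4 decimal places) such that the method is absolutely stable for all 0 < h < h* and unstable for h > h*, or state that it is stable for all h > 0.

(-6.6667,0); λ=-11 ⇒ h* = (20/3)/11 = 0.6061.

With y'=λy (z=hλ):
  y_{n+1} = y_n + z·[13/20·y_n + 7/20·y_{n+1}] ⇒ (1 − 7/20z)y_{n+1} = (1 + 13/20z)y_n
  R(z) = (1 + 13/20z)/(1 − 7/20z).

Find x<0 with |R(x)|<1.
x=-0.68: |R|=0.4507
R=−1: 1+13/20x = −1+7/20x ⇒ -3/10x=2 ⇒ x=2/(-3/10)=-6.6667
Confirm numerically:
  x=-6.218: |R|=0.95762 <1
  x=-5.772: |R|=0.91113 <1
  x=-3.208: |R|=0.51121 <1
  x=-7.133: |R|=1.04001 >1
  x=-7.021: |R|=1.03075 >1
  x=-6.969: |R|=1.02637 >1
Interval (-6.6667, 0).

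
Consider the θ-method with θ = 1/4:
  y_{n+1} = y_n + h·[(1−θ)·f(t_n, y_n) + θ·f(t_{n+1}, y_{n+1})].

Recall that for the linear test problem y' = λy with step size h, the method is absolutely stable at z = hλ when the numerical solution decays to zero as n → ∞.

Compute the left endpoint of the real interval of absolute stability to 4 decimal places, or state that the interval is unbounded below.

Set f=λy, z=hλ:
  y_{n+1} = y_n + z·[3/4·y_n + 1/4·y_{n+1}] ⇒ (1 − 1/4z)y_{n+1} = (1 + 3/4z)y_n
  so R(z) = (1 + 3/4z)/(1 − 1/4z).

Solve |R(x)|<1 on ℝ⁻.
x=-1.19: |R|=0.0829
R=−1: 1+3/4x = −1+1/4x ⇒ -1/2x=2 ⇒ x=2/(-1/2)=-4.0000
Confirm numerically:
  x=-3.491: |R|=0.86410 <1
  x=-3.047: |R|=0.72953 <1
  x=-2.710: |R|=0.61550 <1
  x=-2.651: |R|=0.59435 <1
  x=-4.260: |R|=1.06295 >1
  x=-4.252: |R|=1.06108 >1
  x=-4.146: |R|=1.03585 >1
Stable set (-4.0000, 0).

z* = -4.0000.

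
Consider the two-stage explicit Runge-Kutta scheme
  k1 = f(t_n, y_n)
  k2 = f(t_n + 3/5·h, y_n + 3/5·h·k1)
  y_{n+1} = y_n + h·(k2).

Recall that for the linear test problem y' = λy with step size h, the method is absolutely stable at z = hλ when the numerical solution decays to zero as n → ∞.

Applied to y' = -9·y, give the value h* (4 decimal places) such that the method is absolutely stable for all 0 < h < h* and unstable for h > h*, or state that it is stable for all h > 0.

On y'=λy, z=hλ:
  k1=λy_n ⇒ h·k1=z·y_n;  k2=λ(1+3/5z)y_n ⇒ h·k2=z(1+3/5z)y_n
  y_{n+1}/y_n = 1 + z(1+3/5z) = 1 + z + 3/5z²
  Hence R(z) = 1 + z + 3/5z².

Boundary: |R(x)|=1, x<0.
x=-1.65: |R|=0.9835
R=1: x+3/5x²=0 ⇒ x=−5/3=-1.6667; min R=1−1/(4·3/5)=0.5833>−1
Confirm numerically:
  x=-1.567: |R|=0.90629 <1
  x=-1.259: |R|=0.69205 <1
  x=-0.759: |R|=0.58665 <1
  x=-0.745: |R|=0.58802 <1
  x=-2.169: |R|=1.65374 >1
  x=-1.841: |R|=1.19257 >1
So |R|<1 on (-1.6667, 0).

(-1.6667,0); λ=-9 ⇒ h* = (5/3)/9 = 0.1852.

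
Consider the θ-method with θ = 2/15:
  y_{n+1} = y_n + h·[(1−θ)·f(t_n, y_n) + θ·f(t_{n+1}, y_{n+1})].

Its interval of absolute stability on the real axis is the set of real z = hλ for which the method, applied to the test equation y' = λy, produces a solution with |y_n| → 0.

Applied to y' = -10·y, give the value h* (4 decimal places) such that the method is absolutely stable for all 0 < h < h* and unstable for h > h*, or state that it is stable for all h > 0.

(-2.7273,0); λ=-10 ⇒ h* = (30/11)/10 = 0.2727.

With y'=λy (z=hλ):
  y_{n+1} = y_n + z·[13/15·y_n + 2/15·y_{n+1}] ⇒ (1 − 2/15z)y_{n+1} = (1 + 13/15z)y_n
  R(z) = (1 + 13/15z)/(1 − 2/15z).

Boundary: |R(x)|=1, x<0.
x=-1.01: |R|=0.1099
R=−1: 1+13/15x = −1+2/15x ⇒ -11/15x=2 ⇒ x=2/(-11/15)=-2.7273
Confirm numerically:
  x=-2.681: |R|=0.97500 <1
  x=-2.252: |R|=0.73195 <1
  x=-2.247: |R|=0.72899 <1
  x=-1.231: |R|=0.05744 <1
  x=-3.216: |R|=1.25084 >1
  x=-3.043: |R|=1.16471 >1
So |R|<1 on (-2.7273, 0).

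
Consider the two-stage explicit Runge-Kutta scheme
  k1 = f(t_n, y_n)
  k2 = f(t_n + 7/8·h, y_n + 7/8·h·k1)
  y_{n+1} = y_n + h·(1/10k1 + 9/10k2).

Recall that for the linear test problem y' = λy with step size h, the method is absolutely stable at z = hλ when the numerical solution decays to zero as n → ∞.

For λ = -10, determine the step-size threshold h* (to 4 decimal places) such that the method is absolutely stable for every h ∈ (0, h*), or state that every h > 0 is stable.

(-1.2698,0); λ=-10 ⇒ h* = (80/63)/10 = 0.1270.

Set f=λy, z=hλ:
  k1=λy_n ⇒ h·k1=z·y_n;  k2=λ(1+7/8z)y_n ⇒ h·k2=z(1+7/8z)y_n
  y_{n+1}/y_n = 1 + 1/10z + 9/10z(1+7/8z) = 1 + z + 63/80z²
  ⇒ R(z) = 1 + z + 63/80z².

Boundary: |R(x)|=1, x<0.
x=-0.75: |R|=0.6930
R=1: x+63/80x²=0 ⇒ x=−80/63=-1.2698; min R=1−1/(4·63/80)=0.6825>−1
Confirm numerically:
  x=-1.235: |R|=0.96611 <1
  x=-1.070: |R|=0.83161 <1
  x=-0.749: |R|=0.69279 <1
  x=-0.707: |R|=0.68663 <1
  x=-1.798: |R|=1.74783 >1
  x=-1.564: |R|=1.36230 >1
  x=-1.329: |R|=1.06191 >1
Stable set (-1.2698, 0).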